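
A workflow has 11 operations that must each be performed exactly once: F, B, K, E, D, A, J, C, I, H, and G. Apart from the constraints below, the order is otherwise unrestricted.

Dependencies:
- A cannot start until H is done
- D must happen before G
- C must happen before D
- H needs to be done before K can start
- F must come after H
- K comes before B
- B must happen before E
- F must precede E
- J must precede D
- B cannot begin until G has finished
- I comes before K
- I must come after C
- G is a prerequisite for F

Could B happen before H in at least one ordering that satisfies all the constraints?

No

The constraints give a chain H → K → B, which forces H before B.
So no valid ordering can have B before H.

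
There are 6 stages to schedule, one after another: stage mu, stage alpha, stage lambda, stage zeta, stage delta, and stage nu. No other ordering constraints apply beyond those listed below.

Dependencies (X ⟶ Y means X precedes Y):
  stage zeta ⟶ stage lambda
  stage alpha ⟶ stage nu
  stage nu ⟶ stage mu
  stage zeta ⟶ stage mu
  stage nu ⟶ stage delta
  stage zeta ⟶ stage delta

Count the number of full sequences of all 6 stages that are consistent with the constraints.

24

2 stages have no prerequisites (stage alpha, stage zeta), so any of them could come first.
Counting all ways to extend the partial order to a total order gives 24.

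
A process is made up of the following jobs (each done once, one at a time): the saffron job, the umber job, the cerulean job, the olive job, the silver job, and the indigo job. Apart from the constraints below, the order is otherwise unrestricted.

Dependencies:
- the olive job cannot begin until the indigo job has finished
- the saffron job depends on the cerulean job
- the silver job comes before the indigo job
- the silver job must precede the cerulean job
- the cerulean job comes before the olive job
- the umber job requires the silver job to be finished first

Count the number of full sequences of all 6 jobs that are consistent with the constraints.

25

Only the silver job has no prerequisites, so it must go first.
Enumerating by repeatedly choosing an available job (one whose prerequisites are all placed) gives 25 distinct complete orderings.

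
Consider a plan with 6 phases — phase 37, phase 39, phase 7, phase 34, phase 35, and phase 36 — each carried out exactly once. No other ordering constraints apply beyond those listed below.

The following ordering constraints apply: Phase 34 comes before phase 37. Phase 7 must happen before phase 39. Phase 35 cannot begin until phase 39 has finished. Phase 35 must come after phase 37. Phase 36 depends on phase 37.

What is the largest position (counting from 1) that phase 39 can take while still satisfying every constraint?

Following the constraints forward from phase 39, its only required successor is phase 35.
With 1 mandatory successor out of 6 phases total, the latest slot for phase 39 is 6−1 = 5, and it's reachable by doing all non-successors before phase 39.

5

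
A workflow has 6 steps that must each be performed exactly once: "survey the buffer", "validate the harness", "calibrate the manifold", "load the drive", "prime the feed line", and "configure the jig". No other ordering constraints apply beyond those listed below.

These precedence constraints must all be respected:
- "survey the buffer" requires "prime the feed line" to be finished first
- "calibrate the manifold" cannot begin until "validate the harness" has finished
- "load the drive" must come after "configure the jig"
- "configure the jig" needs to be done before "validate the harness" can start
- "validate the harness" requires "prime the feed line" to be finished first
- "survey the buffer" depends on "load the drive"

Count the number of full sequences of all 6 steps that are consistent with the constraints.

15

The steps with no prerequisites are "prime the feed line", "configure the jig"; any of them can be placed first.
Enumerating by repeatedly choosing an available step (one whose prerequisites are all placed) gives 15 distinct complete orderings.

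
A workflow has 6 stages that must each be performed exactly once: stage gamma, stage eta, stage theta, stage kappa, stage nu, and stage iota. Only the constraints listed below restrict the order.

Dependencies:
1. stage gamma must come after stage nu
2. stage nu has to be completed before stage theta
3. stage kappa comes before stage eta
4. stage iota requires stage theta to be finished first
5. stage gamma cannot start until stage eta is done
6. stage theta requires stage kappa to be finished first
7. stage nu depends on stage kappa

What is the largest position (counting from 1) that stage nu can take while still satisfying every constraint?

Every stage that must follow stage nu has to come after it. Tracing all chains starting from stage nu, those stages are: stage gamma, stage theta, stage iota — 3 in total.
So at least 3 stages follow stage nu, putting stage nu no later than position 3. That position is achievable by scheduling everything else first.

3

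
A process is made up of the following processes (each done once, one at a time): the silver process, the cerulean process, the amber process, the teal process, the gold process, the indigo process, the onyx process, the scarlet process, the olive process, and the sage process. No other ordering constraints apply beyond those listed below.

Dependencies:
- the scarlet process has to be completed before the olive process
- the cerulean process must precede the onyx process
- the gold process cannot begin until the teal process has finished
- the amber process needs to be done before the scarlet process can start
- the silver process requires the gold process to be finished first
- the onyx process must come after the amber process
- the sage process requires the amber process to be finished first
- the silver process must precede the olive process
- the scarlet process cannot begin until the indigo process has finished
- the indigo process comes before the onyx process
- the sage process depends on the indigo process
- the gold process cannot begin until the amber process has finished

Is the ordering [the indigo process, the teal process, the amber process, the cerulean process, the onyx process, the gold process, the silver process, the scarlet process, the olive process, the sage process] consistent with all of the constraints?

Going through the constraints one by one, each required predecessor appears earlier in the sequence than its dependent — e.g. the indigo process (position 1) is before the sage process (position 10), as required.

Yes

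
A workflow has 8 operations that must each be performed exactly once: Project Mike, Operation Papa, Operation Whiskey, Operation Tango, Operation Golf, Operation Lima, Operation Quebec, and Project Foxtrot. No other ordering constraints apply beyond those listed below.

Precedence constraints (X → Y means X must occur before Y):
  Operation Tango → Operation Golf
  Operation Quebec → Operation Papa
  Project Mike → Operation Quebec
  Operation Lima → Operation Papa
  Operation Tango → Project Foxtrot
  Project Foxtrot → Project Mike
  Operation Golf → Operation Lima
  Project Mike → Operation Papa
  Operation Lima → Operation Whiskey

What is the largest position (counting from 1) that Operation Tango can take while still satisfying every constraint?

Every operation that must follow Operation Tango has to come after it. Tracing all chains starting from Operation Tango, those operations are: Project Mike, Operation Papa, Operation Whiskey, Operation Golf, Operation Lima, Operation Quebec, Project Foxtrot — 7 in total.
So at least 7 operations follow Operation Tango, putting Operation Tango no later than position 1. That position is achievable by scheduling everything else first.

1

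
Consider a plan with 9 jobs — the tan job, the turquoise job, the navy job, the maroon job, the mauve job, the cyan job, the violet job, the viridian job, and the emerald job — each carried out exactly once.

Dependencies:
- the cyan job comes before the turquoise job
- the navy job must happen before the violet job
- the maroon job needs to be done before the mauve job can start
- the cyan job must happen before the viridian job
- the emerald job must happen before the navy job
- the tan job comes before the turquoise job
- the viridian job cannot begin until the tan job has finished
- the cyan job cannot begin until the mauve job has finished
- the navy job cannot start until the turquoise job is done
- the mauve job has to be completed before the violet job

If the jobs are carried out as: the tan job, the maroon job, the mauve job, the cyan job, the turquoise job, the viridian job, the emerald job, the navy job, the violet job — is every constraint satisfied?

Yes

Going through the constraints one by one, each required predecessor appears earlier in the sequence than its dependent — e.g. the mauve job (position 3) is before the violet job (position 9), as required.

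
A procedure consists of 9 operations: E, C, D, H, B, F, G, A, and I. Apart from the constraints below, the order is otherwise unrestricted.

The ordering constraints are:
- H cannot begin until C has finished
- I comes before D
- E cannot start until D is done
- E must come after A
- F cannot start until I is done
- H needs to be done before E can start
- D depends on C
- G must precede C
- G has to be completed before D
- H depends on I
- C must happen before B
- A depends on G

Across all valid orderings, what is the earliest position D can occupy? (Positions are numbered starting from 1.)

4

The operations that are forced before D, directly or transitively, are C, G, I. That's 3 operations.
With 3 mandatory predecessors, the earliest D can sit is position 3+1 = 4, and placing just those 3 first achieves it.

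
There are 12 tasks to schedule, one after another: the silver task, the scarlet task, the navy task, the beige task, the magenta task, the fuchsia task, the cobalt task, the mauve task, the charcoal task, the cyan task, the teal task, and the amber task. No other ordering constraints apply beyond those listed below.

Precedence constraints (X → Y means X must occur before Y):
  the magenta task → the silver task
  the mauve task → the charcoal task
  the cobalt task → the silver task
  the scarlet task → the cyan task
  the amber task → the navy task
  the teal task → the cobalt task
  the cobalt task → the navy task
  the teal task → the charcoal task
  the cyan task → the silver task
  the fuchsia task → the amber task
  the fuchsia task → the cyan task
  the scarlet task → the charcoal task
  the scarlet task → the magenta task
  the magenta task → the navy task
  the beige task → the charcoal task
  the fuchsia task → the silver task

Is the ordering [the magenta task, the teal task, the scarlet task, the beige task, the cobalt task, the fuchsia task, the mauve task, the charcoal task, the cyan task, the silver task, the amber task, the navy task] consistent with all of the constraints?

No

Here the scarlet task comes after the magenta task.
That contradicts the constraint that the scarlet task must precede the magenta task.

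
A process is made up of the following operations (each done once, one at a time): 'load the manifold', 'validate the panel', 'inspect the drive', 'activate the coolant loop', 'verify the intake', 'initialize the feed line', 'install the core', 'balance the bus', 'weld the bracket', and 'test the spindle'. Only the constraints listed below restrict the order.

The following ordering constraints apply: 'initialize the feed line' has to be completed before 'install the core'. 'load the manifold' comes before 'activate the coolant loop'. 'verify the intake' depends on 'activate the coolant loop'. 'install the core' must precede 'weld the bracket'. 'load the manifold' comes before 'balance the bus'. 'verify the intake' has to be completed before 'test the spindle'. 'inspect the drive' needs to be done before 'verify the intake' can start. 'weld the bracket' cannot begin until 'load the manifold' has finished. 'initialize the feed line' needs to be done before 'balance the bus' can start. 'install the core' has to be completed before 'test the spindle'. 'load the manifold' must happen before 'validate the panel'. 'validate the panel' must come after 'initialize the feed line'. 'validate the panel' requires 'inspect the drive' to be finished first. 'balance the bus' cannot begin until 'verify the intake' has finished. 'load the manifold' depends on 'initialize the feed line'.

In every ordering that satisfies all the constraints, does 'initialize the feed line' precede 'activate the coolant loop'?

There is a constraint chain 'initialize the feed line' → 'load the manifold' → 'activate the coolant loop'.
So 'initialize the feed line' must precede 'activate the coolant loop' in any valid ordering.

Yes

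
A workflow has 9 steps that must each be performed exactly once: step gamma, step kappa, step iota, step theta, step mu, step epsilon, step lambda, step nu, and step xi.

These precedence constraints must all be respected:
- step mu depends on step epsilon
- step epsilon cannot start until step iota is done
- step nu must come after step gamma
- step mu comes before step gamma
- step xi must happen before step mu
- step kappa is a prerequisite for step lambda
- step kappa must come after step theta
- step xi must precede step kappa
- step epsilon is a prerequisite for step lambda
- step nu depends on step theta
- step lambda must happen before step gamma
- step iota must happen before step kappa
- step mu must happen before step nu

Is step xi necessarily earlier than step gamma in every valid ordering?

Following the dependencies: step xi → step mu → step gamma.
Hence step xi necessarily comes before step gamma.

Yes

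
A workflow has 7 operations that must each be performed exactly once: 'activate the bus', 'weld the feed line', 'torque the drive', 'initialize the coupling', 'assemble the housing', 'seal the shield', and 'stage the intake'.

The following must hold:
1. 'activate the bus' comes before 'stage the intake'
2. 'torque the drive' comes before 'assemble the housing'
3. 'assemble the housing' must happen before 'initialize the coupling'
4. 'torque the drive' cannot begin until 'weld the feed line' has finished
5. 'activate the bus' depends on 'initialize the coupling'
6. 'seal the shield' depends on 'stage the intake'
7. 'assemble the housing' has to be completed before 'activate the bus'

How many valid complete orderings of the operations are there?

'weld the feed line' is the only operation with nothing required before it, so every ordering starts there.
Every operation is then forced in turn, so only 1 complete ordering is consistent with the constraints.

1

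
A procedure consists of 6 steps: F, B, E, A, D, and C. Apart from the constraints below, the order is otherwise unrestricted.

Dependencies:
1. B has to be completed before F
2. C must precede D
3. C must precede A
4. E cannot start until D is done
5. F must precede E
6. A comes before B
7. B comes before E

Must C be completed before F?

Yes

Tracing the constraints gives a chain: C → A → B → F.
That forces C before F in every valid schedule.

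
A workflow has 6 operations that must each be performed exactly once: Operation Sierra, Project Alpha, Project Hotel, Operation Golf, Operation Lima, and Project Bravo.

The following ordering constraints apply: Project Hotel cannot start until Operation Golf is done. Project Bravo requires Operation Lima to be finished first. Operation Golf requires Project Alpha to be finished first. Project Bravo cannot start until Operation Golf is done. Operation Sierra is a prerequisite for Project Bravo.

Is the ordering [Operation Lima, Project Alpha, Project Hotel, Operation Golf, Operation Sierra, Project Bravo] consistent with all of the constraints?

No

In the proposed order, Project Hotel appears before Operation Golf.
Since Operation Golf is required before Project Hotel, the ordering is invalid.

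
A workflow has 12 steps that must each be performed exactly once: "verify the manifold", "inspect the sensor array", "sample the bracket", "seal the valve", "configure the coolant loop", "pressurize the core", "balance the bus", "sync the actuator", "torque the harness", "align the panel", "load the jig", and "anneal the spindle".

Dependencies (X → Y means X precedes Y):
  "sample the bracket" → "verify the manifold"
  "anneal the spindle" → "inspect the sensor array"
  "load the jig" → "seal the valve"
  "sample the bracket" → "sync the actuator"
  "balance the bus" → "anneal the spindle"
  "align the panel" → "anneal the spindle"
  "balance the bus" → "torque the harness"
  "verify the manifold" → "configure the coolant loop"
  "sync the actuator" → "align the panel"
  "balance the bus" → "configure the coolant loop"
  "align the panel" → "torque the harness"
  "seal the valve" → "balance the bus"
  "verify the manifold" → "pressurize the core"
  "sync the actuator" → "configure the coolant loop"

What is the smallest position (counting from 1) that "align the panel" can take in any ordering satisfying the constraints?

Every step that must precede "align the panel" has to come before it. Tracing all chains that end at "align the panel", those steps are: "sample the bracket", "sync the actuator" — 2 in total.
With 2 mandatory predecessors, the earliest "align the panel" can sit is position 2+1 = 3, and placing just those 2 first achieves it.

3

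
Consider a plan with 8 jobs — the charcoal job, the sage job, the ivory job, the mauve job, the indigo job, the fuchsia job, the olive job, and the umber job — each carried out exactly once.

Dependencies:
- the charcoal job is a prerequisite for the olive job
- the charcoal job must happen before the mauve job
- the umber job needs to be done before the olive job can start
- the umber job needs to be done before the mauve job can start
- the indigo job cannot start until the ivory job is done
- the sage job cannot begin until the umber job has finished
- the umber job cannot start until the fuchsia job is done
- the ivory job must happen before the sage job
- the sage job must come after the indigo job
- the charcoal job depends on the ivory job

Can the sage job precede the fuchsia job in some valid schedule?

No

There is a dependency chain the fuchsia job → the umber job → the sage job, so the sage job always comes after the fuchsia job.
So no valid ordering can have the sage job before the fuchsia job.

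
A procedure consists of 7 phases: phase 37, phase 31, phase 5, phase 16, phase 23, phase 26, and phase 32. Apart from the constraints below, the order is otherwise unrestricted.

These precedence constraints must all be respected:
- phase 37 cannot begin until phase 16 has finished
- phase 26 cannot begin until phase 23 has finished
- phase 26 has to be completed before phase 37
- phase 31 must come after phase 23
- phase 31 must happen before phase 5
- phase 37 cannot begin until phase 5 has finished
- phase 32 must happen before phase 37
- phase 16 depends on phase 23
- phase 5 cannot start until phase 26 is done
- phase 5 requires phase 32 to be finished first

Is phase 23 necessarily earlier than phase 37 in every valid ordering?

Yes

Following the dependencies: phase 23 → phase 16 → phase 37.
Hence phase 23 necessarily comes before phase 37.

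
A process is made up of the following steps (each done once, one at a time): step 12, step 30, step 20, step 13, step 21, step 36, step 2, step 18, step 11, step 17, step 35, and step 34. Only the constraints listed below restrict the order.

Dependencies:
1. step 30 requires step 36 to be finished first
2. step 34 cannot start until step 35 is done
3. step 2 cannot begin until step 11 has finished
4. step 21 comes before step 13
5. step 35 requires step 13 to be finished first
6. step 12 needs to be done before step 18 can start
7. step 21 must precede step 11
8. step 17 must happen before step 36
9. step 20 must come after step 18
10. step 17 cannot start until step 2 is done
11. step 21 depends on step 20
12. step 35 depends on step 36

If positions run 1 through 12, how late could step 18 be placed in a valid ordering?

2

Following every chain forward from step 18, the steps that must come later are step 30, step 20, step 13, step 21, step 36, step 2, step 11, step 17, step 35, step 34 — 10 of them.
So at least 10 steps follow step 18, putting step 18 no later than position 2. That position is achievable by scheduling everything else first.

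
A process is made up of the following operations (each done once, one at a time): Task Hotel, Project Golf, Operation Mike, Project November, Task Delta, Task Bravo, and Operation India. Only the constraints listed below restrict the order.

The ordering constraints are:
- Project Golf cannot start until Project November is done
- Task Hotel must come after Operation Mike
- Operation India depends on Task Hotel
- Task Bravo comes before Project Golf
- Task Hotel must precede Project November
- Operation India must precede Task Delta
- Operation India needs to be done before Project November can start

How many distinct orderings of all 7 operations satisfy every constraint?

2 operations have no prerequisites (Operation Mike, Task Bravo), so any of them could come first.
Enumerating by repeatedly choosing an available operation (one whose prerequisites are all placed) gives 17 distinct complete orderings.

17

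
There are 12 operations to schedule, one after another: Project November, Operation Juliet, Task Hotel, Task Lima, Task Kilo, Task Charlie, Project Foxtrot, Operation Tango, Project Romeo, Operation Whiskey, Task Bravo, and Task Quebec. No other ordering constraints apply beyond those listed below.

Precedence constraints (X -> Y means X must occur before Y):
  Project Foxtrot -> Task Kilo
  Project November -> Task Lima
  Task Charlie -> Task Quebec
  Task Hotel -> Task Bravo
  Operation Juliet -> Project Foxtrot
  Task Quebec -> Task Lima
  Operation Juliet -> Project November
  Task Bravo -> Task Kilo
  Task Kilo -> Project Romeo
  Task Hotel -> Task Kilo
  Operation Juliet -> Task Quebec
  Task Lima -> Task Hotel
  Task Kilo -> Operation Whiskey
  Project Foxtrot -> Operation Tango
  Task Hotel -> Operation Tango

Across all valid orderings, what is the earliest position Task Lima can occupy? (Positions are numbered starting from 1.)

5

The operations that are forced before Task Lima, directly or transitively, are Project November, Operation Juliet, Task Charlie, Task Quebec. That's 4 operations.
With 4 mandatory predecessors, the earliest Task Lima can sit is position 4+1 = 5, and placing just those 4 first achieves it.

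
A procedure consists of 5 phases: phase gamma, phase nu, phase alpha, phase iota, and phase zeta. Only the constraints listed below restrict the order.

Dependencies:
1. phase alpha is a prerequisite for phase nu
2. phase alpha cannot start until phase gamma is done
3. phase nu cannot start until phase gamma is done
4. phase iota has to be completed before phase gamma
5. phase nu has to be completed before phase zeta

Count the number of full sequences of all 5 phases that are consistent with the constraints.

1

Phase iota is the only phase with nothing required before it, so every ordering starts there.
Continuing from there, at each step only one phase has all its prerequisites placed, so the ordering is fully determined — there is exactly 1.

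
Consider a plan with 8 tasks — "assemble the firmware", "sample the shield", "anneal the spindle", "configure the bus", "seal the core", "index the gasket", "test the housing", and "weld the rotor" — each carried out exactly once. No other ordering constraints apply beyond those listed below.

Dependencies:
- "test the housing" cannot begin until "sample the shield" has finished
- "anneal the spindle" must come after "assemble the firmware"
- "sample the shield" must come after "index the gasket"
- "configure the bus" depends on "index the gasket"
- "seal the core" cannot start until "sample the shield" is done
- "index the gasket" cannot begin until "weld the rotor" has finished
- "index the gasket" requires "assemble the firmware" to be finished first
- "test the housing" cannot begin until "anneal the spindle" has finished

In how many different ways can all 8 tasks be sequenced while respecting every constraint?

2 tasks have no prerequisites ("assemble the firmware", "weld the rotor"), so any of them could come first.
Counting all ways to extend the partial order to a total order gives 74.

74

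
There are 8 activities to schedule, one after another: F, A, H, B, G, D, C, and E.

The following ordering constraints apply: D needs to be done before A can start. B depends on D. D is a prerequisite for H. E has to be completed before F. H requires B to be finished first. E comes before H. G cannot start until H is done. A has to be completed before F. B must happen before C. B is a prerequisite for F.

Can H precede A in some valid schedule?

Yes

The constraints leave H and A unordered relative to each other; nothing requires A earlier.
That means at least one valid schedule has H before A.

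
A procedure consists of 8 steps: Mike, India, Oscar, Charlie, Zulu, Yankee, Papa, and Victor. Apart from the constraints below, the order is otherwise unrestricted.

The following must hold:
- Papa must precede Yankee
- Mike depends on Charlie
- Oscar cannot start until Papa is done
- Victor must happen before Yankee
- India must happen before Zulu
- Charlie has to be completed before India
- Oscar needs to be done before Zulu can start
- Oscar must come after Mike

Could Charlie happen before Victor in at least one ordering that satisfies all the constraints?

Nothing in the constraints forces Victor before Charlie — there is no chain from Victor to Charlie.
That means at least one valid schedule has Charlie before Victor.

Yes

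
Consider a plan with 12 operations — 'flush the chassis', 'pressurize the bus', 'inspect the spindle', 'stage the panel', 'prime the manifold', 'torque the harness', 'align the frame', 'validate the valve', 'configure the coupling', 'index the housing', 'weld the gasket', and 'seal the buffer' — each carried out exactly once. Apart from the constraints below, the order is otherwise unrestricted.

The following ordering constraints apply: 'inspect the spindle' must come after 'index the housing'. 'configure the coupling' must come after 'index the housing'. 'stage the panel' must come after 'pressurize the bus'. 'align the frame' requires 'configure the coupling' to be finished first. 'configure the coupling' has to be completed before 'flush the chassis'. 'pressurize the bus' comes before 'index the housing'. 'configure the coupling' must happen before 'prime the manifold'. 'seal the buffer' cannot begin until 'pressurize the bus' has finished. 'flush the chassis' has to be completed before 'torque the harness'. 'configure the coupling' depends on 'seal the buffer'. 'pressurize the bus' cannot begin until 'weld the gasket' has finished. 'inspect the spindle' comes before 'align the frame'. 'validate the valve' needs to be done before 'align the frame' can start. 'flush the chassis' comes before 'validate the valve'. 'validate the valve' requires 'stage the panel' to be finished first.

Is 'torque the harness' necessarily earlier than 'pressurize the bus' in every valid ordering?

No

The constraints actually force 'pressurize the bus' before 'torque the harness' (via 'pressurize the bus' → 'seal the buffer' → 'configure the coupling' → 'flush the chassis' → 'torque the harness'), not the other way around.
So 'torque the harness' never precedes 'pressurize the bus'.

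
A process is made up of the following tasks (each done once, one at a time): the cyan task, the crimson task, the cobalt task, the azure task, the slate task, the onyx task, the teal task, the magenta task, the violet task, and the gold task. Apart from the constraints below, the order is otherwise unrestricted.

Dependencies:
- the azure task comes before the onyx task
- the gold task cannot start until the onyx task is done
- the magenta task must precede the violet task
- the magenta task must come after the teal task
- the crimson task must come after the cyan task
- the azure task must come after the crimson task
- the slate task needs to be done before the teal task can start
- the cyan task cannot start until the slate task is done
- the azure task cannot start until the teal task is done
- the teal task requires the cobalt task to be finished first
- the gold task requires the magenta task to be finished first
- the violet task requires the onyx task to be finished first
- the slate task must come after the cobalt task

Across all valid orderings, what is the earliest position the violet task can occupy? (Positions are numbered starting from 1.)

9

The tasks that are forced before the violet task, directly or transitively, are the cyan task, the crimson task, the cobalt task, the azure task, the slate task, the onyx task, the teal task, the magenta task. That's 8 tasks.
With 8 mandatory predecessors, the earliest the violet task can sit is position 8+1 = 9, and placing just those 8 first achieves it.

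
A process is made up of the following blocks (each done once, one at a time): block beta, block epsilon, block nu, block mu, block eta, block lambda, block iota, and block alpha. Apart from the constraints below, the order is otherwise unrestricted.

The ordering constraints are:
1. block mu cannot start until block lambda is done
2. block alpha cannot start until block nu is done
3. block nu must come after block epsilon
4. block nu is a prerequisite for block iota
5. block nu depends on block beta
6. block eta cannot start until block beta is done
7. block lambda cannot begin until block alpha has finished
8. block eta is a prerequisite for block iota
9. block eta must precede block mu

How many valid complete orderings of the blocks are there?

The blocks with no prerequisites are block beta, block epsilon; any of them can be placed first.
Systematically extending each partial ordering one block at a time and counting, there are 30 complete orderings.

30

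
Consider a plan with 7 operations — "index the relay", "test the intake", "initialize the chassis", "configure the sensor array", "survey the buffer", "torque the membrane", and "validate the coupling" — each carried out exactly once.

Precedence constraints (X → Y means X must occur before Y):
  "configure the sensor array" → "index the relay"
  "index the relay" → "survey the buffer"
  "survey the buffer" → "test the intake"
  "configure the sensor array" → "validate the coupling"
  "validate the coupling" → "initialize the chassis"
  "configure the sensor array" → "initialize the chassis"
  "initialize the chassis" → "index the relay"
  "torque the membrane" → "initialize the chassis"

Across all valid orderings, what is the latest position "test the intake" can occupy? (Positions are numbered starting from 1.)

7

Nothing depends on "test the intake", so it can be the final operation, position 7.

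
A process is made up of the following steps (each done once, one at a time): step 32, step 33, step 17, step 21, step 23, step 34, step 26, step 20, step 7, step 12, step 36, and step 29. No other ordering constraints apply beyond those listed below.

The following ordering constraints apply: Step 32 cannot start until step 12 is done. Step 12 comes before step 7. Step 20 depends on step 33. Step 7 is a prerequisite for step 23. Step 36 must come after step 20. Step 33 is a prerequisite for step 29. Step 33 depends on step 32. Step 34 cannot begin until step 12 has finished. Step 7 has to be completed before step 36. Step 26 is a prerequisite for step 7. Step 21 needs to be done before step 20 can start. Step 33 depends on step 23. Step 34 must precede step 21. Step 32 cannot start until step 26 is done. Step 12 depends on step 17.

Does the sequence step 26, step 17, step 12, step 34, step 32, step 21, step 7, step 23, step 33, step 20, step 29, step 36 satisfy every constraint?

Every stated constraint is respected: step 26 sits at position 1, ahead of step 7 at position 7, and each of the other listed pairs likewise has the predecessor earlier in the sequence.

Yes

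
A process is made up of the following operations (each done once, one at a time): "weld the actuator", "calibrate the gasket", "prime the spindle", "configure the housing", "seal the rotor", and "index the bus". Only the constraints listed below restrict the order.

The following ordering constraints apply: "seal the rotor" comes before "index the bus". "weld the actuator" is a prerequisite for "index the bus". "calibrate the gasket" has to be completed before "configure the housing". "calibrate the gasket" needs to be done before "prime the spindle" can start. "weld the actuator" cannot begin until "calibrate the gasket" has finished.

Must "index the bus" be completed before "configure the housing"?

No chain of constraints connects "index the bus" to "configure the housing" in either direction.
So "index the bus" can come before "configure the housing" or after — it is not forced.

No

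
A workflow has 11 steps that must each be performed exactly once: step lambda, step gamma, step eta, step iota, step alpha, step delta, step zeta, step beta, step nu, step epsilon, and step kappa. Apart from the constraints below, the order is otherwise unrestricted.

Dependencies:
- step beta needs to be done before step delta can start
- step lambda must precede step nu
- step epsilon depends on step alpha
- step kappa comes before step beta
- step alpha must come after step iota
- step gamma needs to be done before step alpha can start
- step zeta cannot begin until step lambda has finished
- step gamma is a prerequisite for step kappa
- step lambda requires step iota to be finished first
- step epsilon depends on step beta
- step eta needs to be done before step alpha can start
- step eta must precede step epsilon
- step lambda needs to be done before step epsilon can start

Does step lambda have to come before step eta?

Nothing in the constraints links step lambda and step eta; they are unordered relative to each other.
So step lambda can come before step eta or after — it is not forced.

No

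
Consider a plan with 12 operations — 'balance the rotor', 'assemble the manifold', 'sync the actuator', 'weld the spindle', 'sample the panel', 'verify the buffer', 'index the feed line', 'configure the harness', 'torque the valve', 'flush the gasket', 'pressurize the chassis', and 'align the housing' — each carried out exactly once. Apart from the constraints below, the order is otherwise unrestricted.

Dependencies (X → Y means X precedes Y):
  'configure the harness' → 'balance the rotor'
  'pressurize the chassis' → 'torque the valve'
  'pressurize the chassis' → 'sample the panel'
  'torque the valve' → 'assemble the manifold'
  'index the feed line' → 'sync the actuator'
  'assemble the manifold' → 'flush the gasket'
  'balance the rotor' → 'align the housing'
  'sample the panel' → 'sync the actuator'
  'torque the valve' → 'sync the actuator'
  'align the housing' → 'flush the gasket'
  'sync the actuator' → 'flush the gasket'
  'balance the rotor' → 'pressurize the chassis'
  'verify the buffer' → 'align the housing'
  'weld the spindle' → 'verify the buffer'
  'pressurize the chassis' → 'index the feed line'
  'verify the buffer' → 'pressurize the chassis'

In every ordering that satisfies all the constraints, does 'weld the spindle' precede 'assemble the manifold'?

There is a constraint chain 'weld the spindle' → 'verify the buffer' → 'pressurize the chassis' → 'torque the valve' → 'assemble the manifold'.
Hence 'weld the spindle' necessarily comes before 'assemble the manifold'.

Yes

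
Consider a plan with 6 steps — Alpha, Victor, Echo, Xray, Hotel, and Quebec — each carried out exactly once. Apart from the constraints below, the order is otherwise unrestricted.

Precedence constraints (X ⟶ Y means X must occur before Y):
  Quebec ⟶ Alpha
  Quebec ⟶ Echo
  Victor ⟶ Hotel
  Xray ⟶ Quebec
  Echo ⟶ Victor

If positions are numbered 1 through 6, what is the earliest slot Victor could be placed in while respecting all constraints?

4

Every step that must precede Victor has to come before it. Tracing all chains that end at Victor, those steps are: Echo, Xray, Quebec — 3 in total.
So at minimum 3 steps come before Victor, putting Victor no earlier than position 4. That position is achievable by scheduling exactly those predecessors first.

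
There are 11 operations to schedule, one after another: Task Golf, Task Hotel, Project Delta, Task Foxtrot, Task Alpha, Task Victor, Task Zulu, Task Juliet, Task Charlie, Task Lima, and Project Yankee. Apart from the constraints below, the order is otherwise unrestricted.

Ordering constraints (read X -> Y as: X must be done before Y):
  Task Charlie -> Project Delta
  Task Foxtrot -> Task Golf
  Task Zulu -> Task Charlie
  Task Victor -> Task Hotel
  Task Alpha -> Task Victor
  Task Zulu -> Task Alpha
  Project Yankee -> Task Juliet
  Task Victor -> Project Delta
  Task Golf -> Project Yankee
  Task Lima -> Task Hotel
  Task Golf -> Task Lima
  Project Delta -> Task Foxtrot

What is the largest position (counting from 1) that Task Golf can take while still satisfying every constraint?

Every operation that must follow Task Golf has to come after it. Tracing all chains starting from Task Golf, those operations are: Task Hotel, Task Juliet, Task Lima, Project Yankee — 4 in total.
So at least 4 operations follow Task Golf, putting Task Golf no later than position 7. That position is achievable by scheduling everything else first.

7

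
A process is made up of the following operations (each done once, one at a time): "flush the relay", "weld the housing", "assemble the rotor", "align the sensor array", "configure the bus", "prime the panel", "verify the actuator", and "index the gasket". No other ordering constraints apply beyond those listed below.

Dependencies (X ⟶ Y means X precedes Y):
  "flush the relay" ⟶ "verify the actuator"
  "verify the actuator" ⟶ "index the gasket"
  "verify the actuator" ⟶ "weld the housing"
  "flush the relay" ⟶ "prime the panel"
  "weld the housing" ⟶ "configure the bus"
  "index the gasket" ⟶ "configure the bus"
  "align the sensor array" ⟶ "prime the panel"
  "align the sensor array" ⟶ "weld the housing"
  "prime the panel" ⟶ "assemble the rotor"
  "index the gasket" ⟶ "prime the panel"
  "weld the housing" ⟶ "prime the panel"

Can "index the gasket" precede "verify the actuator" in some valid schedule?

No

Following "verify the actuator" → "index the gasket", "verify the actuator" must precede "index the gasket" in every valid ordering.
So no valid ordering can have "index the gasket" before "verify the actuator".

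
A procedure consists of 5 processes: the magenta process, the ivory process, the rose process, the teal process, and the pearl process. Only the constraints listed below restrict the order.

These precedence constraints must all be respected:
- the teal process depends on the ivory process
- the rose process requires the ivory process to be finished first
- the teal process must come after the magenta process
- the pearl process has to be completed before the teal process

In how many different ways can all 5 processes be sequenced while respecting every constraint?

18

The processes with no prerequisites are the magenta process, the ivory process, the pearl process; any of them can be placed first.
Enumerating by repeatedly choosing an available process (one whose prerequisites are all placed) gives 18 distinct complete orderings.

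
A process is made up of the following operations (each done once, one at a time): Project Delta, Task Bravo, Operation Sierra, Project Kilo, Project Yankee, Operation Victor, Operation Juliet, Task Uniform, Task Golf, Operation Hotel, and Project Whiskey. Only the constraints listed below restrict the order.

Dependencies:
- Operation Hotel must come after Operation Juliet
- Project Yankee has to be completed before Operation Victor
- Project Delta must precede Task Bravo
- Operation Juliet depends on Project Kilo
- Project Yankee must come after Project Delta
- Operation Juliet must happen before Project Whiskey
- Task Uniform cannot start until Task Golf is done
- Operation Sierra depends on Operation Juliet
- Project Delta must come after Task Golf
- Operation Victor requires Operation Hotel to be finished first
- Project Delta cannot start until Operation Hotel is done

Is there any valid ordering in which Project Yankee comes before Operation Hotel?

The constraints give a chain Operation Hotel → Project Delta → Project Yankee, which forces Operation Hotel before Project Yankee.
Hence Project Yankee can never be scheduled before Operation Hotel.

No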